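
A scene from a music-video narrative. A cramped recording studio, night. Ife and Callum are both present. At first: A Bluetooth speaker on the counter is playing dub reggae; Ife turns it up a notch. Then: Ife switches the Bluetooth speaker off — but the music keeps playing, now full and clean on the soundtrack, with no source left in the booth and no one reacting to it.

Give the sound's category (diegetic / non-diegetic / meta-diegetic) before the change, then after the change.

Before the change: a Bluetooth speaker is a real in-scene source and Ife reacts to it → diegetic.
After the change: there is no longer any in-world source and no one can hear it — it has become underscore → non-diegetic.

diegetic, non-diegetic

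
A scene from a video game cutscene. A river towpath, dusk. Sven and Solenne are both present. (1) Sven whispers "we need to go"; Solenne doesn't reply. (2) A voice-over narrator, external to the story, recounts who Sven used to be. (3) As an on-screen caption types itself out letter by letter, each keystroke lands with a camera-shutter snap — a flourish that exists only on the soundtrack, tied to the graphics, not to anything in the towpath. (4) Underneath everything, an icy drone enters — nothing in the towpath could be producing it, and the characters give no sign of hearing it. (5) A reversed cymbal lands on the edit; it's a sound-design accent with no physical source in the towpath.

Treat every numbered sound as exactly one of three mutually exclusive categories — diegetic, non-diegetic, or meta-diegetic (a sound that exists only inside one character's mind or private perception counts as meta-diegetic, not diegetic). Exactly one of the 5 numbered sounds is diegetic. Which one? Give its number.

1

(1) is diegetic: spoken by a character present in the story world.
(2) the narrator exists outside the story world, addressing only the audience → non-diegetic.
Sound (3): sound married to a title/caption — outside the diegesis by definition, so non-diegetic.
Sound (4): it has no source in the story world and no character can hear it — it's underscore, so non-diegetic.
Sound (5): it's a sound-design accent with no in-world source; no one in the scene can hear it, so non-diegetic.
Only (1) is diegetic.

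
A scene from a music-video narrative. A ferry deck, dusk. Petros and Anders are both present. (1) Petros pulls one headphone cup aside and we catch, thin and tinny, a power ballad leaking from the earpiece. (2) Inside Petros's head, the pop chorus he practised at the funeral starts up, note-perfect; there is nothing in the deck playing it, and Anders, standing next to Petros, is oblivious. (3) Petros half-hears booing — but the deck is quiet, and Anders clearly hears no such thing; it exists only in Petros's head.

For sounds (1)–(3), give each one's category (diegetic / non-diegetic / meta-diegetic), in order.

diegetic, meta-diegetic, meta-diegetic

(1) the headphones are an on-screen source → diegetic.
(2) it lives in Petros's subjectivity, not in the deck → meta-diegetic.
Sound (3): the sound is imagined by Petros; nothing in the story world is producing it and Anders can't hear it, so meta-diegetic.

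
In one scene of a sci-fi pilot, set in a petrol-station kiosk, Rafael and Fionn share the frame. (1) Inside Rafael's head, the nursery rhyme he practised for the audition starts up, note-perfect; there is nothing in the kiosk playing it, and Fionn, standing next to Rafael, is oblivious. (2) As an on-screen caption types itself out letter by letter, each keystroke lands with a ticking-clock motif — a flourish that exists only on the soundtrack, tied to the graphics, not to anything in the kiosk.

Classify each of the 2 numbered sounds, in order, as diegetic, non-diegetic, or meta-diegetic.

(1) is meta-diegetic: remembered music, private to Rafael — Fionn is oblivious because it isn't in the room.
(2) is non-diegetic: sound married to a title/caption — outside the diegesis by definition.

meta-diegetic, non-diegetic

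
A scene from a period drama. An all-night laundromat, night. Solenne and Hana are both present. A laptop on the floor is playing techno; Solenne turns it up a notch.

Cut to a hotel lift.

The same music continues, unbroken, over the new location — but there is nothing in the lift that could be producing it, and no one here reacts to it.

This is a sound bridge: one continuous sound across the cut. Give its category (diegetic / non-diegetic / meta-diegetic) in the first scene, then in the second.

Scene one: a laptop is an on-screen source and Solenne reacts to it → diegetic.
Scene two: there is no source in the lift and no one hears it — it's now underscore → non-diegetic.

diegetic, non-diegetic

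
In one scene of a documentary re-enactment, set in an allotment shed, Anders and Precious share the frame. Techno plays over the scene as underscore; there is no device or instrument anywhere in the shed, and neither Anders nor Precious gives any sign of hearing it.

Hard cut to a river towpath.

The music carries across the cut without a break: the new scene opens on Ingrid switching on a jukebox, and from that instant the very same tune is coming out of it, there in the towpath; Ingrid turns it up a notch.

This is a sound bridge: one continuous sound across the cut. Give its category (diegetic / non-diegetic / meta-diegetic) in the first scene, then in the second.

non-diegetic, diegetic

Scene one: there's no in-world source anywhere and no character hears it — underscore for the audience only → non-diegetic.
Scene two: once Ingrid turns on a jukebox, the music has a real source in the story world and Ingrid reacts to it → diegetic.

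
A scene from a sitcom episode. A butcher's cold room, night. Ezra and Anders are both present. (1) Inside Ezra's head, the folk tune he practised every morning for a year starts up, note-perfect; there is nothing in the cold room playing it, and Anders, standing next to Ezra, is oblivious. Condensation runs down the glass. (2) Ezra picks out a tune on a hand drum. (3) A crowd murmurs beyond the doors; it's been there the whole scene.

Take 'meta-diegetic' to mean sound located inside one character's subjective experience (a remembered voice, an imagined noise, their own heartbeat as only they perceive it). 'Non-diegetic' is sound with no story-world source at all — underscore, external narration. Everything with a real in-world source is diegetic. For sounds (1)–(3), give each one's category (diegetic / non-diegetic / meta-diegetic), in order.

Sound (1): it lives in Ezra's subjectivity, not in the cold room, so meta-diegetic.
(2) is diegetic: the instrument and the performer are both in the scene.
(3) is diegetic: a crowd is part of the location's real environment.

meta-diegetic, diegetic, diegetic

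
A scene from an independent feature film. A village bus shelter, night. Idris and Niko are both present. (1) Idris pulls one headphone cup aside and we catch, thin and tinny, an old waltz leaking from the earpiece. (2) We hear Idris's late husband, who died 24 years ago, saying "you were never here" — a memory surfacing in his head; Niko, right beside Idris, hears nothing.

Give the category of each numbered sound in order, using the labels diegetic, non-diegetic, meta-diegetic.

diegetic, meta-diegetic

Sound (1): the earpiece is a real device on Idris's head — source music, so diegetic.
(2) a remembered line, private to Idris — not present in the room, not audible to Niko → meta-diegetic.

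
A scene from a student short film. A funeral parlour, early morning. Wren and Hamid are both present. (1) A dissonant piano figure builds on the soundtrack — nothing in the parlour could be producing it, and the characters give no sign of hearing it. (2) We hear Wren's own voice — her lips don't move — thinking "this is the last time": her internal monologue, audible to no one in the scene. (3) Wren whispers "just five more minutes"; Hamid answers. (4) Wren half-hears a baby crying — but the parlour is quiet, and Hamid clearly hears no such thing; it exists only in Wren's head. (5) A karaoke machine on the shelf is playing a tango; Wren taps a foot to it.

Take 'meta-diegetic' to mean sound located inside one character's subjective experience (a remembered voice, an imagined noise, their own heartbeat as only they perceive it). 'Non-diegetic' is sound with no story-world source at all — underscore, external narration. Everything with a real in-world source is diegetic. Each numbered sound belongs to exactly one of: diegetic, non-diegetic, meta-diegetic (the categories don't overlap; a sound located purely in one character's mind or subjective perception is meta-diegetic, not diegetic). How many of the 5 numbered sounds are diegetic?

2

(1) nothing in the parlour produces it and the characters don't hear it — pure soundtrack → non-diegetic.
(2) is meta-diegetic: internal monologue — inside Wren's mind, not spoken into the scene.
Sound (3): on-screen dialogue — Wren speaks and Hamid is there to hear, so diegetic.
Sound (4): Wren alone 'hears' it — an imagined sound, not present in the space, so meta-diegetic.
Sound (5): source music from a karaoke machine, which exists in the story world, so diegetic.
So 2 of the 5 are diegetic: (3), (5).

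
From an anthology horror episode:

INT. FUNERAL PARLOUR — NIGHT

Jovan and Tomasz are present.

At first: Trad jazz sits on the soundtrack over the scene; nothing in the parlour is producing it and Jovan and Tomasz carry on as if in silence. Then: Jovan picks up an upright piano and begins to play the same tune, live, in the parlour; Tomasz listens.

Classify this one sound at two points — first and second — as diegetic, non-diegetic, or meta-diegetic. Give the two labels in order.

non-diegetic, diegetic

First: no in-world source exists and no character can hear it — underscore → non-diegetic.
Second: an upright piano is now a real source in the story world and the characters hear it → diegetic.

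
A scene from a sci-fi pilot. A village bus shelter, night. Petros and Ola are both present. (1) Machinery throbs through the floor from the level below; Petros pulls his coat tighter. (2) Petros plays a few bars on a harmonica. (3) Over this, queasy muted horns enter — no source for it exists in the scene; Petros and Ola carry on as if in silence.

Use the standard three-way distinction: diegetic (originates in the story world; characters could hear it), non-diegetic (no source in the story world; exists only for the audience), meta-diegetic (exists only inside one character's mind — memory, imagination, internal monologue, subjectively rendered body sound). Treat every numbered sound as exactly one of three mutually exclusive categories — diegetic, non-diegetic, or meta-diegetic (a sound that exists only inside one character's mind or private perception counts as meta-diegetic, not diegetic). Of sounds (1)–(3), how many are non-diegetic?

Sound (1): it's the actual ambient sound of the location, so diegetic.
(2) is diegetic: Petros is producing the music live, in the story world.
(3) nothing in the shelter produces it and the characters don't hear it — pure soundtrack → non-diegetic.
So 1 of the 3 is non-diegetic: (3).

1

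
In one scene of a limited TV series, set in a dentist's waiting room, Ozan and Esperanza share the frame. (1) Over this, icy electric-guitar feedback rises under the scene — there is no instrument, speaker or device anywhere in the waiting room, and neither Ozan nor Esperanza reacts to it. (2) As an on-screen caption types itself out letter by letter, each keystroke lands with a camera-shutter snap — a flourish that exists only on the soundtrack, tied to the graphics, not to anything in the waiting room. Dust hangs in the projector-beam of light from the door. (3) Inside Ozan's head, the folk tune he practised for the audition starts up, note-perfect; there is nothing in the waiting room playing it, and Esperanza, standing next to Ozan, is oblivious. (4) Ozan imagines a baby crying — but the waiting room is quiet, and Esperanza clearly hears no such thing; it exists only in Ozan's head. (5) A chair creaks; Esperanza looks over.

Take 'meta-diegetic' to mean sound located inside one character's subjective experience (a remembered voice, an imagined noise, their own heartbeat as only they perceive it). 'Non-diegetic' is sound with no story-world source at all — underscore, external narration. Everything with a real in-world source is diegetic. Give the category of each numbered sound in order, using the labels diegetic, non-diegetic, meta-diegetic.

Sound (1): it has no source in the story world and no character can hear it — it's underscore, so non-diegetic.
(2) is non-diegetic: sound married to a title/caption — outside the diegesis by definition.
(3) the music is a memory playing inside Ozan's mind alone; no real-world source, Esperanza can't hear it → meta-diegetic.
(4) Ozan alone 'hears' it — an imagined sound, not present in the space → meta-diegetic.
Sound (5): the sound comes from a chair physically present in the location, so diegetic.

non-diegetic, non-diegetic, meta-diegetic, meta-diegetic, diegetic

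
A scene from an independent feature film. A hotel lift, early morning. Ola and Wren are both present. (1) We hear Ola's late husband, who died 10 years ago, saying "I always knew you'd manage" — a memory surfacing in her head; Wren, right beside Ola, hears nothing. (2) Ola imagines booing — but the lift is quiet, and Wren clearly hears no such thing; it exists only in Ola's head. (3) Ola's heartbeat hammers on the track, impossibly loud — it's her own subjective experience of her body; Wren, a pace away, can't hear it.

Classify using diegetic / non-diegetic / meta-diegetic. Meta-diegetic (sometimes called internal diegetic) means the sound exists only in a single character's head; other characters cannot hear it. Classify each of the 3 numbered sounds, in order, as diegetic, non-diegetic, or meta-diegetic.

meta-diegetic, meta-diegetic, meta-diegetic

(1) is meta-diegetic: a remembered line, private to Ola — not present in the room, not audible to Wren.
Sound (2): the sound is imagined by Ola; nothing in the story world is producing it and Wren can't hear it, so meta-diegetic.
(3) is meta-diegetic: it's Ola's internal bodily sensation rendered as sound; only Ola 'hears' it.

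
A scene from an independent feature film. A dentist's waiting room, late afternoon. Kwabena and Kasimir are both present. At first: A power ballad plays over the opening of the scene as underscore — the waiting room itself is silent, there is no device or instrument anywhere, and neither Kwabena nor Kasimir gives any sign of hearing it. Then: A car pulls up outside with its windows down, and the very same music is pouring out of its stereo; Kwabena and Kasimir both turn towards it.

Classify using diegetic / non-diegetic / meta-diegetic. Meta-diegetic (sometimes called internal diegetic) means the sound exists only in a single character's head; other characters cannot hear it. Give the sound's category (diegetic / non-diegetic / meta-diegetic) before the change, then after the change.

Before the change: no in-world source exists and no character can hear it — underscore → non-diegetic.
After the change: the car stereo is now a real source in the story world and the characters hear it → diegetic.

non-diegetic, diegetic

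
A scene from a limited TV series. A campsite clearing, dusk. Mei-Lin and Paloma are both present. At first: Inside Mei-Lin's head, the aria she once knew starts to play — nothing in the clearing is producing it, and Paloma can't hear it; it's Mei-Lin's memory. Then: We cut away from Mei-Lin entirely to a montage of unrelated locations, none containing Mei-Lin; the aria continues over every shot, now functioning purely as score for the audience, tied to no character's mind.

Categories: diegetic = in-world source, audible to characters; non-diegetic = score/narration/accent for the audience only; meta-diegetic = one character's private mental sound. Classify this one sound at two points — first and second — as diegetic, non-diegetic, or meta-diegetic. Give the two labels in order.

First: the music lives inside Mei-Lin's mind alone; Paloma can't hear it → meta-diegetic.
Second: once it plays over shots Mei-Lin isn't in, detached from any character's subjectivity, it's conventional underscore → non-diegetic.

meta-diegetic, non-diegetic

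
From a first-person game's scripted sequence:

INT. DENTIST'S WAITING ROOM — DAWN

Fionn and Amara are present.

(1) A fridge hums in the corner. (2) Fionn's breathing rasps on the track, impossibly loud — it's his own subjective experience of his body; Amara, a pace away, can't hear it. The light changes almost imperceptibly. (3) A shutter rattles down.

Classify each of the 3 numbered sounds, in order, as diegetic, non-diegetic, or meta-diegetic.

diegetic, meta-diegetic, diegetic

Sound (1): it's the actual ambient sound of the location, so diegetic.
Sound (2): it's Fionn's internal bodily sensation rendered as sound; only Fionn 'hears' it, so meta-diegetic.
(3) is diegetic: a shutter is a real object/event in the scene's world.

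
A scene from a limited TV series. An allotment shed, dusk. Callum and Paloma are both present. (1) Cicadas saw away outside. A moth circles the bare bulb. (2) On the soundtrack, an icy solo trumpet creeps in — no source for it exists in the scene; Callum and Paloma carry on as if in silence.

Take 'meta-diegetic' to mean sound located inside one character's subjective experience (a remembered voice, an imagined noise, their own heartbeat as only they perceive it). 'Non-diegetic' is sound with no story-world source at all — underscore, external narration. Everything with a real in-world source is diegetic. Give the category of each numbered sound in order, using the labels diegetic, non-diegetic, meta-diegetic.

diegetic, non-diegetic

(1) is diegetic: it's the actual ambient sound of the location.
Sound (2): nothing in the shed produces it and the characters don't hear it — pure soundtrack, so non-diegetic.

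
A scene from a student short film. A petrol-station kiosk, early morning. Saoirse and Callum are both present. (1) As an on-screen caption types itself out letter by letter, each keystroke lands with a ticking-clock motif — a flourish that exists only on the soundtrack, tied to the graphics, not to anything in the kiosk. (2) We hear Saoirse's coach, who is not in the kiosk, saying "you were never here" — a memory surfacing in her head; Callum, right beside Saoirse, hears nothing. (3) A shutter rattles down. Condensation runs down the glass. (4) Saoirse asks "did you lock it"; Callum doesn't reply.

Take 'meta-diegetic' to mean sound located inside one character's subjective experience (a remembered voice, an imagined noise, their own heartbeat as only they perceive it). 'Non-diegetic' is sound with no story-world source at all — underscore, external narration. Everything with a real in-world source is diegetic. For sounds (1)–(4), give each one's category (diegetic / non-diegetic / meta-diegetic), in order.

(1) is non-diegetic: it accompanies on-screen graphics, not anything inside the story world.
Sound (2): the voice is a memory playing only inside Saoirse's mind; Callum can't hear it, so meta-diegetic.
(3) is diegetic: a shutter is a real object/event in the scene's world.
(4) on-screen dialogue — Saoirse speaks and Callum is there to hear → diegetic.

non-diegetic, meta-diegetic, diegetic, diegetic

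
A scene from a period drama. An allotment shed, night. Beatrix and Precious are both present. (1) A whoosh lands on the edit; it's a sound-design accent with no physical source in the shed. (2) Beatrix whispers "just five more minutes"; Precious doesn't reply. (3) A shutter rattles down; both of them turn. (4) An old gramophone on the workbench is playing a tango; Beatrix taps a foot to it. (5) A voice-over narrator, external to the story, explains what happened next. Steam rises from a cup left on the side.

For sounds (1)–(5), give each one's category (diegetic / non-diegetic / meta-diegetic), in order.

non-diegetic, diegetic, diegetic, diegetic, non-diegetic

(1) nothing in the scene produces it; it's an accent added for the audience → non-diegetic.
(2) Beatrix is a character speaking aloud in the scene → diegetic.
(3) is diegetic: an in-world source (a shutter); characters could hear it.
Sound (4): an old gramophone is a physical source in the scene and Beatrix reacts to it, so diegetic.
(5) commentary laid over the scene from outside the fiction → non-diegetic.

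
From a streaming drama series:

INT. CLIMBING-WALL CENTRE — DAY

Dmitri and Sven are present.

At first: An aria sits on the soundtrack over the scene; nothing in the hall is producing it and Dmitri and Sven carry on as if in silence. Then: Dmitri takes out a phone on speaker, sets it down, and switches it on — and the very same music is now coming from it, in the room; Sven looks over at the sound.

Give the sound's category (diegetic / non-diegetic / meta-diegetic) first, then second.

non-diegetic, diegetic

First: no in-world source exists and no character can hear it — underscore → non-diegetic.
Second: a phone on speaker is now a real source in the story world and the characters hear it → diegetic.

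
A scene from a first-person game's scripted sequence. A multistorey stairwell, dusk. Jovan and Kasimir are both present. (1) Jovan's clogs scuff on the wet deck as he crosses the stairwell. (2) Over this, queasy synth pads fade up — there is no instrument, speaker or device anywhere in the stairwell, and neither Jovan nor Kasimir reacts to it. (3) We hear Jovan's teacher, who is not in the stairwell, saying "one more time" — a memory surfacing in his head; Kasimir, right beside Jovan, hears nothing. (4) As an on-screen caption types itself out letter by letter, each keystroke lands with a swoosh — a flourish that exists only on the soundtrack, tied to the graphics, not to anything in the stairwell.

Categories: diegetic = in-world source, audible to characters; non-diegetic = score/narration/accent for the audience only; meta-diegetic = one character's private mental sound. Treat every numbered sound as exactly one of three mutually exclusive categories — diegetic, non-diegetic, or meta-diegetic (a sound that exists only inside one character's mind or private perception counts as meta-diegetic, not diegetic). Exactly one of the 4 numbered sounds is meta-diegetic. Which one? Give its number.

Sound (1): a character's body making contact with the set — an in-world sound, so diegetic.
Sound (2): it has no source in the story world and no character can hear it — it's underscore, so non-diegetic.
Sound (3): the voice is a memory playing only inside Jovan's mind; Kasimir can't hear it, so meta-diegetic.
(4) is non-diegetic: the caption isn't part of the story world, so neither is the sound tied to it.
Only (3) is meta-diegetic.

3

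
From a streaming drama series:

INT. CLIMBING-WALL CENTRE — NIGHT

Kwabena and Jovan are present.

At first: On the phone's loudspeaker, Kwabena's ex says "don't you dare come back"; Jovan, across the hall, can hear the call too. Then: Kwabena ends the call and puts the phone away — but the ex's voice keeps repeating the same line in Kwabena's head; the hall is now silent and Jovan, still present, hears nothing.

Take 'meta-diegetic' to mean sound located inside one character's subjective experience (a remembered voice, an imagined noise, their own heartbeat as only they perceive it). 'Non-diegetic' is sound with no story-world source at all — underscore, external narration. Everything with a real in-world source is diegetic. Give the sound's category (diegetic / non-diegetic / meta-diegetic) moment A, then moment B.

diegetic, meta-diegetic

Moment A: the loudspeaker is an in-world source; both Kwabena and Jovan hear the call → diegetic.
Moment B: with the phone off, the voice continues only as Kwabena's private mental replay — Jovan can't hear it → meta-diegetic.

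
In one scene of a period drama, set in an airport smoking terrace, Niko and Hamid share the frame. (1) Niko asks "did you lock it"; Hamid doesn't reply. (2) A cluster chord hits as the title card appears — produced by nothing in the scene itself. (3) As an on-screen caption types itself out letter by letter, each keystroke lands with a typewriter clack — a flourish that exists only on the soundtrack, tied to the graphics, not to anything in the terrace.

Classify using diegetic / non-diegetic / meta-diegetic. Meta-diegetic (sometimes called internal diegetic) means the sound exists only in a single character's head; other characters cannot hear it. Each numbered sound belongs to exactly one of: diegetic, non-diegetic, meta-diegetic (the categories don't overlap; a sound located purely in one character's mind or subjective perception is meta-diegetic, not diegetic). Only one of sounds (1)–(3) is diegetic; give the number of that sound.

(1) spoken by a character present in the story world → diegetic.
(2) is non-diegetic: nothing in the scene produces it; it's an accent added for the audience.
(3) is non-diegetic: the caption isn't part of the story world, so neither is the sound tied to it.
Only (1) is diegetic.

1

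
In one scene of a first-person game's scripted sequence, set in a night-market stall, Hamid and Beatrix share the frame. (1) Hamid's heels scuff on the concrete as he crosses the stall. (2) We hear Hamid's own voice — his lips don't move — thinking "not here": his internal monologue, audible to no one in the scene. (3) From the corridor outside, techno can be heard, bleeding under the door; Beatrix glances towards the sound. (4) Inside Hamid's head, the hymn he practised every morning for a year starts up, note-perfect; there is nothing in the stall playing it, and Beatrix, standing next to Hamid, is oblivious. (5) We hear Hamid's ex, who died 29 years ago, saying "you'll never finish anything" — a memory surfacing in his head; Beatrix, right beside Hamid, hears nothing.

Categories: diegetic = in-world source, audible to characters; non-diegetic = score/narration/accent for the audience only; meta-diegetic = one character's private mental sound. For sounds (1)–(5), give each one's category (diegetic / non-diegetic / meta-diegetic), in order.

diegetic, meta-diegetic, diegetic, meta-diegetic, meta-diegetic

(1) is diegetic: a character's body making contact with the set — an in-world sound.
(2) internal monologue — inside Hamid's mind, not spoken into the scene → meta-diegetic.
Sound (3): it's coming from the corridor outside — a location within the story world — and Beatrix reacts, so diegetic.
(4) is meta-diegetic: remembered music, private to Hamid — Beatrix is oblivious because it isn't in the room.
Sound (5): it's Hamid's recollection rendered as sound; the other character can't hear it, so meta-diegetic.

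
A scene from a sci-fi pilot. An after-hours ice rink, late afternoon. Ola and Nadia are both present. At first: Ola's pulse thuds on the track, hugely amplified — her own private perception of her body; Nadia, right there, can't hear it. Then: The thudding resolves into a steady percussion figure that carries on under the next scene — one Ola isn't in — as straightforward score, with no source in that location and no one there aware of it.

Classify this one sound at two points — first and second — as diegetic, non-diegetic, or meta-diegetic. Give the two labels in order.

First: it's Ola's subjective body sound, inaudible to Nadia → meta-diegetic.
Second: detached from Ola and playing as sourceless score over a scene she isn't in — for the audience only → non-diegetic.

meta-diegetic, non-diegetic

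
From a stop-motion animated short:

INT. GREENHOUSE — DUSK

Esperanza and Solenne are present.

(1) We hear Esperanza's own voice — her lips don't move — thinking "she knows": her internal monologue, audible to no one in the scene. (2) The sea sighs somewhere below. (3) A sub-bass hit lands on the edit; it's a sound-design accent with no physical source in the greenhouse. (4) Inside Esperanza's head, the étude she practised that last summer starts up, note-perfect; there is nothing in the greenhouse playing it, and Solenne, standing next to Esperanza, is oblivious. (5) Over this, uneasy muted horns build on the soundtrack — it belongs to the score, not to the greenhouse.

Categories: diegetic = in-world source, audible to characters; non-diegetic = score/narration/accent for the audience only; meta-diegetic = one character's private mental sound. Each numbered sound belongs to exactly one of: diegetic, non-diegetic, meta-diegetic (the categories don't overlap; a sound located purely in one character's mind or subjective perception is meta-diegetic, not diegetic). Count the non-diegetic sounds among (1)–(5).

2

(1) internal monologue — inside Esperanza's mind, not spoken into the scene → meta-diegetic.
Sound (2): the sea is part of the location's real environment, so diegetic.
Sound (3): nothing in the scene produces it; it's an accent added for the audience, so non-diegetic.
(4) the music is a memory playing inside Esperanza's mind alone; no real-world source, Solenne can't hear it → meta-diegetic.
(5) score with no on-screen or off-screen source; it exists for the audience alone → non-diegetic.
Non-diegetic: (3), (5) — that's 2.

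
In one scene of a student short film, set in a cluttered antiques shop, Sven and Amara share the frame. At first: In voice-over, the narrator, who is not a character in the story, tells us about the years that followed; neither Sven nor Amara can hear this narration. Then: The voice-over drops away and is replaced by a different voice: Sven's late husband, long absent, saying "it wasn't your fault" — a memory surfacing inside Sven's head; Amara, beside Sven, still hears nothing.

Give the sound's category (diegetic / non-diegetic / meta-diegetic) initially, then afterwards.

non-diegetic, meta-diegetic

Initially: the external narrator addresses only the audience — outside the story world → non-diegetic.
Afterwards: the replacement voice is a memory inside Sven's mind specifically → meta-diegetic.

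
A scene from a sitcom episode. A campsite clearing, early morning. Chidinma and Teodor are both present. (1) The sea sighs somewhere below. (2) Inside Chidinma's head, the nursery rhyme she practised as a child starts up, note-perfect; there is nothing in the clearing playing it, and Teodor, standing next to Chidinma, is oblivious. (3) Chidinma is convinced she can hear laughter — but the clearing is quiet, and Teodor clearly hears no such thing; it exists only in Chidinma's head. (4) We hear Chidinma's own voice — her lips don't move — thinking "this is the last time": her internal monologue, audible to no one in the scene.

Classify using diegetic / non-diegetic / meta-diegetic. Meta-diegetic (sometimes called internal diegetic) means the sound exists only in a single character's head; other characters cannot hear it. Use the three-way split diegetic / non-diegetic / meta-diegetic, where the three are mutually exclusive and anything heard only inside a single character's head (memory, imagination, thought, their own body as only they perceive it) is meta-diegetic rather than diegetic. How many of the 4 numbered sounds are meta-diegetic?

3

Sound (1): the sea is part of the location's real environment, so diegetic.
Sound (2): it lives in Chidinma's subjectivity, not in the clearing, so meta-diegetic.
Sound (3): Chidinma alone 'hears' it — an imagined sound, not present in the space, so meta-diegetic.
Sound (4): it's Chidinma's unspoken thought, heard only by the audience via her subjectivity, so meta-diegetic.
Meta-diegetic: (2), (3), (4) — that's 3.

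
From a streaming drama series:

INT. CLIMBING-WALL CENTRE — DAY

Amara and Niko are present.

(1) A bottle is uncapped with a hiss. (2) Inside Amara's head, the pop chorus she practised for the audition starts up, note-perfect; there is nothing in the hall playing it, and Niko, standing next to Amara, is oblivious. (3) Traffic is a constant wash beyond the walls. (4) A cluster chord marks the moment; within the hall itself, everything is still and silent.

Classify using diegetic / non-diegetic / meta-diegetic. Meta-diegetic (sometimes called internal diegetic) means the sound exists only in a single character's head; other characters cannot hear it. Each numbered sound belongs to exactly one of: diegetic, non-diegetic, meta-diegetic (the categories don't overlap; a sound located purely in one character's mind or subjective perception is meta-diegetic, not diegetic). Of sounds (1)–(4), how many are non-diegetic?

Sound (1): a bottle is a real object/event in the scene's world, so diegetic.
(2) the music is a memory playing inside Amara's mind alone; no real-world source, Niko can't hear it → meta-diegetic.
(3) is diegetic: ambient/room sound belonging to the story's physical space.
(4) it's a sound-design accent with no in-world source; no one in the scene can hear it → non-diegetic.
Non-diegetic: (4) — that's 1.

1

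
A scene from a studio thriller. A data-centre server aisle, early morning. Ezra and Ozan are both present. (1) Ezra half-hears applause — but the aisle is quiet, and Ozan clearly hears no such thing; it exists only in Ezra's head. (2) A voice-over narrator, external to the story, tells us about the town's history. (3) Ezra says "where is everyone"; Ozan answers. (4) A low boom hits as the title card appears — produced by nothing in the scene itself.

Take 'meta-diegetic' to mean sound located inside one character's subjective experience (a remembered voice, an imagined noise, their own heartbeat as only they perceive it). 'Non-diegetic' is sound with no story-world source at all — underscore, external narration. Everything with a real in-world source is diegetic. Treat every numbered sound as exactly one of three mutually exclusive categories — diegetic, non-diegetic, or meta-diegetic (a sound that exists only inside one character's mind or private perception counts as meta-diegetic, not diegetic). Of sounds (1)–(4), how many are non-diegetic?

Sound (1): Ezra alone 'hears' it — an imagined sound, not present in the space, so meta-diegetic.
Sound (2): commentary laid over the scene from outside the fiction, so non-diegetic.
Sound (3): spoken by a character present in the story world, so diegetic.
(4) it's a sound-design accent with no in-world source; no one in the scene can hear it → non-diegetic.
So 2 of the 4 are non-diegetic: (2), (4).

2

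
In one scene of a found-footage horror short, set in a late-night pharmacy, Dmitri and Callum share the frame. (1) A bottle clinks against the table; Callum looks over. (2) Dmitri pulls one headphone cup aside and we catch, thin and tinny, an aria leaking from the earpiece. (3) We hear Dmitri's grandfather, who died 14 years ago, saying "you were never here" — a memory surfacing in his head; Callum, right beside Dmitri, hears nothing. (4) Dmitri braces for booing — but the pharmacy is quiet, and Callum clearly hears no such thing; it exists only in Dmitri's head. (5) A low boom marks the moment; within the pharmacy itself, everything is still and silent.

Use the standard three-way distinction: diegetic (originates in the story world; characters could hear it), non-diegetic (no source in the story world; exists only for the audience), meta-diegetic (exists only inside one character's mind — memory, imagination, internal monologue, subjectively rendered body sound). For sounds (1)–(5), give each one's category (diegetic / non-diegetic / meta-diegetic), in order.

diegetic, diegetic, meta-diegetic, meta-diegetic, non-diegetic

Sound (1): an in-world source (a bottle); characters could hear it, so diegetic.
Sound (2): it's leaking from a physical pair of headphones in the scene, so diegetic.
Sound (3): a remembered line, private to Dmitri — not present in the room, not audible to Callum, so meta-diegetic.
(4) is meta-diegetic: the sound is imagined by Dmitri; nothing in the story world is producing it and Callum can't hear it.
Sound (5): it's a sound-design accent with no in-world source; no one in the scene can hear it, so non-diegetic.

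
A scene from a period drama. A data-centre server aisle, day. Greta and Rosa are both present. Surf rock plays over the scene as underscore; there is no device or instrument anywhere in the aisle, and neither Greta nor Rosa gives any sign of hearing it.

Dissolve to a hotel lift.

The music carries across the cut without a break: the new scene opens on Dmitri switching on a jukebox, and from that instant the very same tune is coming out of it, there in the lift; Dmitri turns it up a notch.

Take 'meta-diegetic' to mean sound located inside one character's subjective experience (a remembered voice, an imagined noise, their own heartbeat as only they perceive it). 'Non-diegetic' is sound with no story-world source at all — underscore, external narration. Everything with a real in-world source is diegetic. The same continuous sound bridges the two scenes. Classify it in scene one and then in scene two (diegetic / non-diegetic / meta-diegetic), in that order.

non-diegetic, diegetic

Scene one: there's no in-world source anywhere and no character hears it — underscore for the audience only → non-diegetic.
Scene two: once Dmitri turns on a jukebox, the music has a real source in the story world and Dmitri reacts to it → diegetic.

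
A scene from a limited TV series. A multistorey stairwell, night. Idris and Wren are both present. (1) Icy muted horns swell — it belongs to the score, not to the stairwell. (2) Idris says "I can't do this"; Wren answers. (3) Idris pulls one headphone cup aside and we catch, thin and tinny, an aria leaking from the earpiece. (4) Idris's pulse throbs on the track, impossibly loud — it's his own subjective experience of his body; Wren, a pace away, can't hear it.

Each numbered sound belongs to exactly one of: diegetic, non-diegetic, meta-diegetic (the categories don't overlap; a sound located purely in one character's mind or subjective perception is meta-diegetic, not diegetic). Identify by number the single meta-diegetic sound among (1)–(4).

(1) nothing in the stairwell produces it and the characters don't hear it — pure soundtrack → non-diegetic.
(2) is diegetic: Idris is a character speaking aloud in the scene.
Sound (3): it's leaking from a physical pair of headphones in the scene, so diegetic.
(4) a subjective body sound — Idris's private perception, inaudible to Wren → meta-diegetic.
Only (4) is meta-diegetic.

4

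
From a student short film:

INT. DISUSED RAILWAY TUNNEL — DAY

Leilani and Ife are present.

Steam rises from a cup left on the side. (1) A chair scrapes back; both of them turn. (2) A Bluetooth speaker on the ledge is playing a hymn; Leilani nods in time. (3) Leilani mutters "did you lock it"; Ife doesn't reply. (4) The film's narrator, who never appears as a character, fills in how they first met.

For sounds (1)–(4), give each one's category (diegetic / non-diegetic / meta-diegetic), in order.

diegetic, diegetic, diegetic, non-diegetic

(1) is diegetic: an in-world source (a chair); characters could hear it.
Sound (2): the music comes from an on-screen device that Leilani responds to, so diegetic.
Sound (3): spoken by a character present in the story world, so diegetic.
(4) commentary laid over the scene from outside the fiction → non-diegetic.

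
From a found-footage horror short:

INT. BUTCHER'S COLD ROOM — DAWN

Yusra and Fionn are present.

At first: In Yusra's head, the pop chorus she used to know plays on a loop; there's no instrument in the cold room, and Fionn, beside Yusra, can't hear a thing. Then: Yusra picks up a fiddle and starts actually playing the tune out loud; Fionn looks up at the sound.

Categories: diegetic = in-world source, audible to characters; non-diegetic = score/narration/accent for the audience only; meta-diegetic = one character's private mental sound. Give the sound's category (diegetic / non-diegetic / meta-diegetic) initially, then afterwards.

Initially: the tune exists only as Yusra's private memory; Fionn can't hear it → meta-diegetic.
Afterwards: Yusra is now producing it live on a fiddle, in the room, and Fionn hears it → diegetic.

meta-diegetic, diegetic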